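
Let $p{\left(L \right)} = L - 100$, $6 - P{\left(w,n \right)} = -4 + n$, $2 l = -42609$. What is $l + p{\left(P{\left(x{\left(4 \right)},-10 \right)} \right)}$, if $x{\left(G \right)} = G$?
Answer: $- \frac{42769}{2} \approx -21385.0$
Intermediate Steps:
$l = - \frac{42609}{2}$ ($l = \frac{1}{2} \left(-42609\right) = - \frac{42609}{2} \approx -21305.0$)
$P{\left(w,n \right)} = 10 - n$ ($P{\left(w,n \right)} = 6 - \left(-4 + n\right) = 10 - n$)
$p{\left(L \right)} = -100 + L$
$l + p{\left(P{\left(x{\left(4 \right)},-10 \right)} \right)} = - \frac{42609}{2} + \left(-100 + \left(10 - -10\right)\right) = - \frac{42609}{2} + \left(-100 + \left(10 + 10\right)\right) = - \frac{42609}{2} + \left(-100 + 20\right) = - \frac{42609}{2} - 80 = - \frac{42769}{2}$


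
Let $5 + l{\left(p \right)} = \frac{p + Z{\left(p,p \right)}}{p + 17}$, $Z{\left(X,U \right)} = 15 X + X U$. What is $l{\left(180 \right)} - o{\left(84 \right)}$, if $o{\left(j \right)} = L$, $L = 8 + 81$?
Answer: $\frac{16762}{197} \approx 85.086$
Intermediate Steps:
$Z{\left(X,U \right)} = 15 X + U X$
$l{\left(p \right)} = -5 + \frac{p + p \left(15 + p\right)}{17 + p}$ ($l{\left(p \right)} = -5 + \frac{p + p \left(15 + p\right)}{p + 17} = -5 + \frac{p + p \left(15 + p\right)}{17 + p}$)
$L = 89$
$o{\left(j \right)} = 89$
$l{\left(180 \right)} - o{\left(84 \right)} = \frac{-85 + 180^{2} + 11 \cdot 180}{17 + 180} - 89 = \frac{-85 + 32400 + 1980}{197} - 89 = \frac{1}{197} \cdot 34295 - 89 = \frac{34295}{197} - 89 = \frac{16762}{197}$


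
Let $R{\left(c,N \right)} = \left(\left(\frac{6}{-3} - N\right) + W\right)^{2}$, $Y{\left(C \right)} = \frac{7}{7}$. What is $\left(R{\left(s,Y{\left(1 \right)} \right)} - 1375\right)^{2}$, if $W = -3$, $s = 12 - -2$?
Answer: $1792921$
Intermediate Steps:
$s = 14$ ($s = 12 + 2 = 14$)
$Y{\left(C \right)} = 1$ ($Y{\left(C \right)} = 7 \cdot \frac{1}{7} = 1$)
$R{\left(c,N \right)} = \left(-5 - N\right)^{2}$ ($R{\left(c,N \right)} = \left(\left(\frac{6}{-3} - N\right) - 3\right)^{2} = \left(\left(6 \left(- \frac{1}{3}\right) - N\right) - 3\right)^{2} = \left(\left(-2 - N\right) - 3\right)^{2} = \left(-5 - N\right)^{2}$)
$\left(R{\left(s,Y{\left(1 \right)} \right)} - 1375\right)^{2} = \left(\left(5 + 1\right)^{2} - 1375\right)^{2} = \left(6^{2} - 1375\right)^{2} = \left(36 - 1375\right)^{2} = \left(-1339\right)^{2} = 1792921$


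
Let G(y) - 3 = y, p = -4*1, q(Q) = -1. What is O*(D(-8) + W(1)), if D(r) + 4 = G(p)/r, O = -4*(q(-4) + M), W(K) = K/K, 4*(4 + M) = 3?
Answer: -391/8 ≈ -48.875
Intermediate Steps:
p = -4
M = -13/4 (M = -4 + (¼)*3 = -4 + ¾ = -13/4 ≈ -3.2500)
G(y) = 3 + y
W(K) = 1
O = 17 (O = -4*(-1 - 13/4) = -4*(-17/4) = 17)
D(r) = -4 - 1/r (D(r) = -4 + (3 - 4)/r = -4 - 1/r)
O*(D(-8) + W(1)) = 17*((-4 - 1/(-8)) + 1) = 17*((-4 - 1*(-⅛)) + 1) = 17*((-4 + ⅛) + 1) = 17*(-31/8 + 1) = 17*(-23/8) = -391/8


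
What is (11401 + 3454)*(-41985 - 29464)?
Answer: -1061374895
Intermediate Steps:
(11401 + 3454)*(-41985 - 29464) = 14855*(-71449) = -1061374895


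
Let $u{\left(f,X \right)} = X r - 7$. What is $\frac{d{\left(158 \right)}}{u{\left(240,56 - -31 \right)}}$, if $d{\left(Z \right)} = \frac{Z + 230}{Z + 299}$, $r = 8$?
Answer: $\frac{388}{314873} \approx 0.0012322$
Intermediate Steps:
$u{\left(f,X \right)} = -7 + 8 X$ ($u{\left(f,X \right)} = X 8 - 7 = 8 X - 7 = -7 + 8 X$)
$d{\left(Z \right)} = \frac{230 + Z}{299 + Z}$
$\frac{d{\left(158 \right)}}{u{\left(240,56 - -31 \right)}} = \frac{\frac{1}{299 + 158} \left(230 + 158\right)}{-7 + 8 \left(56 - -31\right)} = \frac{\frac{1}{457} \cdot 388}{-7 + 8 \left(56 + 31\right)} = \frac{\frac{1}{457} \cdot 388}{-7 + 8 \cdot 87} = \frac{388}{457 \left(-7 + 696\right)} = \frac{388}{457 \cdot 689} = \frac{388}{457} \cdot \frac{1}{689} = \frac{388}{314873}$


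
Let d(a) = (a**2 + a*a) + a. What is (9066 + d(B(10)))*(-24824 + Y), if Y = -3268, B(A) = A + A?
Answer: -277717512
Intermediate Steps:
B(A) = 2*A
d(a) = a + 2*a**2 (d(a) = (a**2 + a**2) + a = 2*a**2 + a = a + 2*a**2)
(9066 + d(B(10)))*(-24824 + Y) = (9066 + (2*10)*(1 + 2*(2*10)))*(-24824 - 3268) = (9066 + 20*(1 + 2*20))*(-28092) = (9066 + 20*(1 + 40))*(-28092) = (9066 + 20*41)*(-28092) = (9066 + 820)*(-28092) = 9886*(-28092) = -277717512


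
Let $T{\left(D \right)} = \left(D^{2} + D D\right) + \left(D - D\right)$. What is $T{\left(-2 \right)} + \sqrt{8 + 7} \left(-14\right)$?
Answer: $8 - 14 \sqrt{15} \approx -46.222$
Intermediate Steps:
$T{\left(D \right)} = 2 D^{2}$ ($T{\left(D \right)} = \left(D^{2} + D^{2}\right) + 0 = 2 D^{2} + 0 = 2 D^{2}$)
$T{\left(-2 \right)} + \sqrt{8 + 7} \left(-14\right) = 2 \left(-2\right)^{2} + \sqrt{8 + 7} \left(-14\right) = 2 \cdot 4 + \sqrt{15} \left(-14\right) = 8 - 14 \sqrt{15}$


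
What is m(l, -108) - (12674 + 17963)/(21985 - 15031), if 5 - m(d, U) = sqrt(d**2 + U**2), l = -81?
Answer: -934657/6954 ≈ -134.41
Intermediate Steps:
m(d, U) = 5 - sqrt(U**2 + d**2) (m(d, U) = 5 - sqrt(d**2 + U**2) = 5 - sqrt(U**2 + d**2))
m(l, -108) - (12674 + 17963)/(21985 - 15031) = (5 - sqrt((-108)**2 + (-81)**2)) - (12674 + 17963)/(21985 - 15031) = (5 - sqrt(11664 + 6561)) - 30637/6954 = (5 - sqrt(18225)) - 30637/6954 = (5 - 1*135) - 1*30637/6954 = (5 - 135) - 30637/6954 = -130 - 30637/6954 = -934657/6954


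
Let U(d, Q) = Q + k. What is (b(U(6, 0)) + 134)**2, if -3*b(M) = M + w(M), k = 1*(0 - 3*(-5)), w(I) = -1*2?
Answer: 151321/9 ≈ 16813.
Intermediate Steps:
w(I) = -2
k = 15 (k = 1*(0 + 15) = 1*15 = 15)
U(d, Q) = 15 + Q (U(d, Q) = Q + 15 = 15 + Q)
b(M) = 2/3 - M/3 (b(M) = -(M - 2)/3 = -(-2 + M)/3 = 2/3 - M/3)
(b(U(6, 0)) + 134)**2 = ((2/3 - (15 + 0)/3) + 134)**2 = ((2/3 - 1/3*15) + 134)**2 = ((2/3 - 5) + 134)**2 = (-13/3 + 134)**2 = (389/3)**2 = 151321/9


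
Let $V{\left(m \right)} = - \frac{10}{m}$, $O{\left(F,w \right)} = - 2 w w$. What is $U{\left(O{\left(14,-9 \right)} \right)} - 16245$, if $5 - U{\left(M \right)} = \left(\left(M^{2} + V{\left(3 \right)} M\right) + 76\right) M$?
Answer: $4335080$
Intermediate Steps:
$O{\left(F,w \right)} = - 2 w^{2}$
$U{\left(M \right)} = 5 - M \left(76 + M^{2} - \frac{10 M}{3}\right)$ ($U{\left(M \right)} = 5 - \left(\left(M^{2} + - \frac{10}{3} M\right) + 76\right) M = 5 - \left(\left(M^{2} + \left(-10\right) \frac{1}{3} M\right) + 76\right) M = 5 - \left(\left(M^{2} - \frac{10 M}{3}\right) + 76\right) M = 5 - \left(76 + M^{2} - \frac{10 M}{3}\right) M = 5 - M \left(76 + M^{2} - \frac{10 M}{3}\right)$)
$U{\left(O{\left(14,-9 \right)} \right)} - 16245 = \left(5 - \left(- 2 \left(-9\right)^{2}\right)^{3} - 76 \left(- 2 \left(-9\right)^{2}\right) + \frac{10 \left(- 2 \left(-9\right)^{2}\right)^{2}}{3}\right) - 16245 = \left(5 - \left(\left(-2\right) 81\right)^{3} - 76 \left(\left(-2\right) 81\right) + \frac{10 \left(\left(-2\right) 81\right)^{2}}{3}\right) - 16245 = \left(5 - \left(-162\right)^{3} - -12312 + \frac{10 \left(-162\right)^{2}}{3}\right) - 16245 = \left(5 - -4251528 + 12312 + \frac{10}{3} \cdot 26244\right) - 16245 = \left(5 + 4251528 + 12312 + 87480\right) - 16245 = 4351325 - 16245 = 4335080$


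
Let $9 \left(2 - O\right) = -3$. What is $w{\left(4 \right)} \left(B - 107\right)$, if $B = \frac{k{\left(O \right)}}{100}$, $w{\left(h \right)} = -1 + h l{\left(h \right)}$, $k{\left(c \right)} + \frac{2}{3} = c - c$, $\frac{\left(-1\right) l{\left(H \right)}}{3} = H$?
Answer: $\frac{786499}{150} \approx 5243.3$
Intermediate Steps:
$O = \frac{7}{3}$ ($O = 2 - - \frac{1}{3} = 2 + \frac{1}{3} = \frac{7}{3} \approx 2.3333$)
$l{\left(H \right)} = - 3 H$
$k{\left(c \right)} = - \frac{2}{3}$ ($k{\left(c \right)} = - \frac{2}{3} + \left(c - c\right) = - \frac{2}{3} + 0 = - \frac{2}{3}$)
$w{\left(h \right)} = -1 - 3 h^{2}$ ($w{\left(h \right)} = -1 + h \left(- 3 h\right) = -1 - 3 h^{2}$)
$B = - \frac{1}{150}$ ($B = - \frac{2}{3 \cdot 100} = \left(- \frac{2}{3}\right) \frac{1}{100} = - \frac{1}{150} \approx -0.0066667$)
$w{\left(4 \right)} \left(B - 107\right) = \left(-1 - 3 \cdot 4^{2}\right) \left(- \frac{1}{150} - 107\right) = \left(-1 - 48\right) \left(- \frac{16051}{150}\right) = \left(-49\right) \left(- \frac{16051}{150}\right) = \frac{786499}{150}$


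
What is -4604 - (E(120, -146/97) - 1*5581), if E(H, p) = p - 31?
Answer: 97922/97 ≈ 1009.5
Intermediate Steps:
E(H, p) = -31 + p
-4604 - (E(120, -146/97) - 1*5581) = -4604 - ((-31 - 146/97) - 1*5581) = -4604 - ((-31 - 146*1/97) - 5581) = -4604 - ((-31 - 146/97) - 5581) = -4604 - (-3153/97 - 5581) = -4604 - 1*(-544510/97) = -4604 + 544510/97 = 97922/97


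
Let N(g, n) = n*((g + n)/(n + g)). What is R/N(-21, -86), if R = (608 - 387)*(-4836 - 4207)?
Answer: 1998503/86 ≈ 23238.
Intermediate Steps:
N(g, n) = n (N(g, n) = n*((g + n)/(g + n)) = n*1 = n)
R = -1998503 (R = 221*(-9043) = -1998503)
R/N(-21, -86) = -1998503/(-86) = -1998503*(-1/86) = 1998503/86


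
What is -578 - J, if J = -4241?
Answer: 3663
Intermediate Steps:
-578 - J = -578 - 1*(-4241) = -578 + 4241 = 3663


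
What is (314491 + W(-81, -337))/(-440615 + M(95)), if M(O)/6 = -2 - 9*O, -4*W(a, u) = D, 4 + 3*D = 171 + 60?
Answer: -3773665/5349084 ≈ -0.70548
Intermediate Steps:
D = 227/3 (D = -4/3 + (171 + 60)/3 = -4/3 + (1/3)*231 = -4/3 + 77 = 227/3 ≈ 75.667)
W(a, u) = -227/12 (W(a, u) = -1/4*227/3 = -227/12)
M(O) = -12 - 54*O (M(O) = 6*(-2 - 9*O) = -12 - 54*O)
(314491 + W(-81, -337))/(-440615 + M(95)) = (314491 - 227/12)/(-440615 + (-12 - 54*95)) = 3773665/(12*(-440615 + (-12 - 5130))) = 3773665/(12*(-440615 - 5142)) = (3773665/12)/(-445757) = (3773665/12)*(-1/445757) = -3773665/5349084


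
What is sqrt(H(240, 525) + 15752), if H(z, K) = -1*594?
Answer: sqrt(15158) ≈ 123.12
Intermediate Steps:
H(z, K) = -594
sqrt(H(240, 525) + 15752) = sqrt(-594 + 15752) = sqrt(15158)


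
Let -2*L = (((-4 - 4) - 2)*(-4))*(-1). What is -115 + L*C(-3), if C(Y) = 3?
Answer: -55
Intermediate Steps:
L = 20 (L = -((-4 - 4) - 2)*(-4)*(-1)/2 = -(-8 - 2)*(-4)*(-1)/2 = -(-10*(-4))*(-1)/2 = -20*(-1) = -1/2*(-40) = 20)
-115 + L*C(-3) = -115 + 20*3 = -115 + 60 = -55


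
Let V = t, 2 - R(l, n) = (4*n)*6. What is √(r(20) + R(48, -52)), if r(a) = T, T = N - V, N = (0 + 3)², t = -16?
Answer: 5*√51 ≈ 35.707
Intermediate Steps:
N = 9 (N = 3² = 9)
R(l, n) = 2 - 24*n (R(l, n) = 2 - 4*n*6 = 2 - 24*n)
V = -16
T = 25 (T = 9 - 1*(-16) = 9 + 16 = 25)
r(a) = 25
√(r(20) + R(48, -52)) = √(25 + (2 - 24*(-52))) = √(25 + (2 + 1248)) = √(25 + 1250) = √1275 = 5*√51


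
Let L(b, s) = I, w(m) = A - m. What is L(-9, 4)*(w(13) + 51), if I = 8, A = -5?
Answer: 264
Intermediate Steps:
w(m) = -5 - m
L(b, s) = 8
L(-9, 4)*(w(13) + 51) = 8*((-5 - 1*13) + 51) = 8*((-5 - 13) + 51) = 8*(-18 + 51) = 8*33 = 264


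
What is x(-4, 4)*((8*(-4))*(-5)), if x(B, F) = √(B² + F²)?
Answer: 640*√2 ≈ 905.10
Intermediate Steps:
x(-4, 4)*((8*(-4))*(-5)) = √((-4)² + 4²)*((8*(-4))*(-5)) = √(16 + 16)*(-32*(-5)) = √32*160 = (4*√2)*160 = 640*√2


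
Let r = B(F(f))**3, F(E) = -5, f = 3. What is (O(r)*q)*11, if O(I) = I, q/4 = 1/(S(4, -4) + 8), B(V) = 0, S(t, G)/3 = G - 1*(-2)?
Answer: 0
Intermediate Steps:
S(t, G) = 6 + 3*G (S(t, G) = 3*(G - 1*(-2)) = 3*(G + 2) = 3*(2 + G) = 6 + 3*G)
q = 2 (q = 4/((6 + 3*(-4)) + 8) = 4/((6 - 12) + 8) = 4/(-6 + 8) = 4/2 = 4*(1/2) = 2)
r = 0 (r = 0**3 = 0)
(O(r)*q)*11 = (0*2)*11 = 0*11 = 0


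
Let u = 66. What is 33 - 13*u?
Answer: -825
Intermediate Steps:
33 - 13*u = 33 - 13*66 = 33 - 858 = -825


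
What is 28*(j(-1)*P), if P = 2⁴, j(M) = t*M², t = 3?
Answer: 1344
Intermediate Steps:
j(M) = 3*M²
P = 16
28*(j(-1)*P) = 28*((3*(-1)²)*16) = 28*((3*1)*16) = 28*(3*16) = 28*48 = 1344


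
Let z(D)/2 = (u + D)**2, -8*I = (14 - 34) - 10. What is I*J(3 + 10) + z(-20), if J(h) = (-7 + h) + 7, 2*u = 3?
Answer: 2933/4 ≈ 733.25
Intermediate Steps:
u = 3/2 (u = (1/2)*3 = 3/2 ≈ 1.5000)
J(h) = h
I = 15/4 (I = -((14 - 34) - 10)/8 = -(-20 - 10)/8 = -1/8*(-30) = 15/4 ≈ 3.7500)
z(D) = 2*(3/2 + D)**2
I*J(3 + 10) + z(-20) = 15*(3 + 10)/4 + (3 + 2*(-20))**2/2 = (15/4)*13 + (3 - 40)**2/2 = 195/4 + (1/2)*(-37)**2 = 195/4 + (1/2)*1369 = 195/4 + 1369/2 = 2933/4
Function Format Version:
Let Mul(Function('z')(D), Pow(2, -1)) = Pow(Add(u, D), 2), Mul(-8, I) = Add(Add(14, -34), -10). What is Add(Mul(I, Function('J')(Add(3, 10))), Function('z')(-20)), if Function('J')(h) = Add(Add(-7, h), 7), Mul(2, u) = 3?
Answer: Rational(2933, 4) ≈ 733.25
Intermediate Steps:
u = Rational(3, 2) (u = Mul(Rational(1, 2), 3) = Rational(3, 2) ≈ 1.5000)
Function('J')(h) = h
I = Rational(15, 4) (I = Mul(Rational(-1, 8), Add(Add(14, -34), -10)) = Mul(Rational(-1, 8), Add(-20, -10)) = Mul(Rational(-1, 8), -30) = Rational(15, 4) ≈ 3.7500)
Function('z')(D) = Mul(2, Pow(Add(Rational(3, 2), D), 2))
Add(Mul(I, Function('J')(Add(3, 10))), Function('z')(-20)) = Add(Mul(Rational(15, 4), Add(3, 10)), Mul(Rational(1, 2), Pow(Add(3, Mul(2, -20)), 2))) = Add(Mul(Rational(15, 4), 13), Mul(Rational(1, 2), Pow(Add(3, -40), 2))) = Add(Rational(195, 4), Mul(Rational(1, 2), Pow(-37, 2))) = Add(Rational(195, 4), Mul(Rational(1, 2), 1369)) = Add(Rational(195, 4), Rational(1369, 2)) = Rational(2933, 4)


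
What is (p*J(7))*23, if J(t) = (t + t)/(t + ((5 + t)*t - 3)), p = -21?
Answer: -3381/44 ≈ -76.841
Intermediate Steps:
J(t) = 2*t/(-3 + t + t*(5 + t)) (J(t) = (2*t)/(t + (t*(5 + t) - 3)) = (2*t)/(t + (-3 + t*(5 + t))) = (2*t)/(-3 + t + t*(5 + t)) = 2*t/(-3 + t + t*(5 + t)))
(p*J(7))*23 = -42*7/(-3 + 7² + 6*7)*23 = -42*7/(-3 + 49 + 42)*23 = -42*7/88*23 = -21*7/44*23 = -147/44*23 = -3381/44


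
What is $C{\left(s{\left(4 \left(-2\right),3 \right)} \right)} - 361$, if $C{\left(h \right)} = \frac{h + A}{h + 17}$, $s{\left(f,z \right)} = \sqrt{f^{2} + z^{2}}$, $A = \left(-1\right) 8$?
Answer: $- \frac{78185}{216} + \frac{25 \sqrt{73}}{216} \approx -360.98$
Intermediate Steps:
$A = -8$
$C{\left(h \right)} = \frac{-8 + h}{17 + h}$ ($C{\left(h \right)} = \frac{h - 8}{h + 17} = \frac{-8 + h}{17 + h}$)
$C{\left(s{\left(4 \left(-2\right),3 \right)} \right)} - 361 = \frac{-8 + \sqrt{\left(4 \left(-2\right)\right)^{2} + 3^{2}}}{17 + \sqrt{\left(4 \left(-2\right)\right)^{2} + 3^{2}}} - 361 = \frac{-8 + \sqrt{\left(-8\right)^{2} + 9}}{17 + \sqrt{\left(-8\right)^{2} + 9}} - 361 = \frac{-8 + \sqrt{64 + 9}}{17 + \sqrt{64 + 9}} - 361 = \frac{-8 + \sqrt{73}}{17 + \sqrt{73}} - 361 = -361 + \frac{-8 + \sqrt{73}}{17 + \sqrt{73}}$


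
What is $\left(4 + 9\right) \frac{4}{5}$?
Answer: $\frac{52}{5} \approx 10.4$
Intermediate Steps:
$\left(4 + 9\right) \frac{4}{5} = 13 \cdot 4 \cdot \frac{1}{5} = 13 \cdot \frac{4}{5} = \frac{52}{5}$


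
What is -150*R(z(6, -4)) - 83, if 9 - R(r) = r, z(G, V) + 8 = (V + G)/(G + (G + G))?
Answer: -7849/3 ≈ -2616.3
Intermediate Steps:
z(G, V) = -8 + (G + V)/(3*G) (z(G, V) = -8 + (V + G)/(G + (G + G)) = -8 + (G + V)/(G + 2*G) = -8 + (G + V)/((3*G)) = -8 + (G + V)*(1/(3*G)) = -8 + (G + V)/(3*G))
R(r) = 9 - r
-150*R(z(6, -4)) - 83 = -150*(9 - (-4 - 23*6)/(3*6)) - 83 = -150*(9 - (-4 - 138)/(3*6)) - 83 = -150*(9 - (-142)/(3*6)) - 83 = -150*(9 - 1*(-71/9)) - 83 = -150*(9 + 71/9) - 83 = -150*152/9 - 83 = -7600/3 - 83 = -7849/3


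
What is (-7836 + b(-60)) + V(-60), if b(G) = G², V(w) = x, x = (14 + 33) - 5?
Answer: -4194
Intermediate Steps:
x = 42 (x = 47 - 5 = 42)
V(w) = 42
(-7836 + b(-60)) + V(-60) = (-7836 + (-60)²) + 42 = (-7836 + 3600) + 42 = -4236 + 42 = -4194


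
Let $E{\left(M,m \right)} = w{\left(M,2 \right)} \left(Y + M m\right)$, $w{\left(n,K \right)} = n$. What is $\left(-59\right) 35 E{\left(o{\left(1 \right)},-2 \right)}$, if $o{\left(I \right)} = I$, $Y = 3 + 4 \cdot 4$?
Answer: $-35105$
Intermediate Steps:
$Y = 19$ ($Y = 3 + 16 = 19$)
$E{\left(M,m \right)} = M \left(19 + M m\right)$
$\left(-59\right) 35 E{\left(o{\left(1 \right)},-2 \right)} = \left(-59\right) 35 \cdot 1 \left(19 + 1 \left(-2\right)\right) = - 2065 \cdot 1 \left(19 - 2\right) = - 2065 \cdot 1 \cdot 17 = \left(-2065\right) 17 = -35105$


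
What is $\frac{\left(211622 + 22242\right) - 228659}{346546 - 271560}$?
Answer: $\frac{5205}{74986} \approx 0.069413$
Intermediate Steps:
$\frac{\left(211622 + 22242\right) - 228659}{346546 - 271560} = \frac{233864 - 228659}{74986} = 5205 \cdot \frac{1}{74986} = \frac{5205}{74986}$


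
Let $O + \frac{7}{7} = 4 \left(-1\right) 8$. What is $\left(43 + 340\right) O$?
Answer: $-12639$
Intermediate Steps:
$O = -33$ ($O = -1 + 4 \left(-1\right) 8 = -1 - 32 = -33$)
$\left(43 + 340\right) O = \left(43 + 340\right) \left(-33\right) = 383 \left(-33\right) = -12639$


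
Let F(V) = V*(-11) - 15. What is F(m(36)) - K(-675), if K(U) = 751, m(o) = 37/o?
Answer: -27983/36 ≈ -777.31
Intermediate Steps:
F(V) = -15 - 11*V (F(V) = -11*V - 15 = -15 - 11*V)
F(m(36)) - K(-675) = (-15 - 407/36) - 1*751 = (-15 - 407/36) - 751 = -947/36 - 751 = -27983/36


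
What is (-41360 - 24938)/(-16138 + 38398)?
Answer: -33149/11130 ≈ -2.9783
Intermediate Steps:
(-41360 - 24938)/(-16138 + 38398) = -66298/22260 = -66298*1/22260 = -33149/11130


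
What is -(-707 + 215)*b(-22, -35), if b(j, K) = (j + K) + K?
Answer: -45264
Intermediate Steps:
b(j, K) = j + 2*K (b(j, K) = (K + j) + K = j + 2*K)
-(-707 + 215)*b(-22, -35) = -(-707 + 215)*(-22 + 2*(-35)) = -(-492)*(-22 - 70) = -(-492)*(-92) = -1*45264 = -45264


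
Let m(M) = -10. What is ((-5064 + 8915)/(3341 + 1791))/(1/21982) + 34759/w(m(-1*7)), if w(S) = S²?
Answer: 2160912847/128300 ≈ 16843.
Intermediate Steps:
((-5064 + 8915)/(3341 + 1791))/(1/21982) + 34759/w(m(-1*7)) = ((-5064 + 8915)/(3341 + 1791))/(1/21982) + 34759/((-10)²) = (3851/5132)/(1/21982) + 34759/100 = (3851*(1/5132))*21982 + 34759*(1/100) = (3851/5132)*21982 + 34759/100 = 42326341/2566 + 34759/100 = 2160912847/128300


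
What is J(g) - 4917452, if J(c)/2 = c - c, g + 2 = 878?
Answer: -4917452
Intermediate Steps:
g = 876 (g = -2 + 878 = 876)
J(c) = 0 (J(c) = 2*(c - c) = 2*0 = 0)
J(g) - 4917452 = 0 - 4917452 = -4917452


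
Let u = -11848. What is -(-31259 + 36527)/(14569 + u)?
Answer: -1756/907 ≈ -1.9361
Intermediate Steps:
-(-31259 + 36527)/(14569 + u) = -(-31259 + 36527)/(14569 - 11848) = -5268/2721 = -1*1756/907 = -1756/907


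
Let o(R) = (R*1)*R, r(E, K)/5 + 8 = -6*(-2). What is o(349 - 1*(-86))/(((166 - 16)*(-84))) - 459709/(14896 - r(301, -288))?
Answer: -9563605/208264 ≈ -45.921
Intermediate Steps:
r(E, K) = 20 (r(E, K) = -40 + 5*(-6*(-2)) = -40 + 5*12 = -40 + 60 = 20)
o(R) = R² (o(R) = R*R = R²)
o(349 - 1*(-86))/(((166 - 16)*(-84))) - 459709/(14896 - r(301, -288)) = (349 - 1*(-86))²/(((166 - 16)*(-84))) - 459709/(14896 - 1*20) = (349 + 86)²/((150*(-84))) - 459709/(14896 - 20) = 435²/(-12600) - 459709/14876 = 189225*(-1/12600) - 459709*1/14876 = -841/56 - 459709/14876 = -9563605/208264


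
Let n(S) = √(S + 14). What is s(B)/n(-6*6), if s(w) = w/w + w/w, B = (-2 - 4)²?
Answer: -I*√22/11 ≈ -0.4264*I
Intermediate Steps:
n(S) = √(14 + S)
B = 36 (B = (-6)² = 36)
s(w) = 2 (s(w) = 1 + 1 = 2)
s(B)/n(-6*6) = 2/(√(14 - 6*6)) = 2/(√(14 - 36)) = 2/(√(-22)) = 2/((I*√22)) = 2*(-I*√22/22) = -I*√22/11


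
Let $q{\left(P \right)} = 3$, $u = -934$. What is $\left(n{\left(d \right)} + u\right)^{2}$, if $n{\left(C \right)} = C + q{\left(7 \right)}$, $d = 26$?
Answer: $819025$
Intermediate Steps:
$n{\left(C \right)} = 3 + C$ ($n{\left(C \right)} = C + 3 = 3 + C$)
$\left(n{\left(d \right)} + u\right)^{2} = \left(\left(3 + 26\right) - 934\right)^{2} = \left(29 - 934\right)^{2} = \left(-905\right)^{2} = 819025$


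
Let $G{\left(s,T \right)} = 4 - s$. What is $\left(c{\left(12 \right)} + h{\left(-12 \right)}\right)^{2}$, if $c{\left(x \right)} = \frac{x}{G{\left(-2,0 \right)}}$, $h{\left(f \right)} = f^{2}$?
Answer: $21316$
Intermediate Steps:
$c{\left(x \right)} = \frac{x}{6}$ ($c{\left(x \right)} = \frac{x}{4 - -2} = \frac{x}{4 + 2} = \frac{x}{6}$)
$\left(c{\left(12 \right)} + h{\left(-12 \right)}\right)^{2} = \left(\frac{1}{6} \cdot 12 + \left(-12\right)^{2}\right)^{2} = \left(2 + 144\right)^{2} = 146^{2} = 21316$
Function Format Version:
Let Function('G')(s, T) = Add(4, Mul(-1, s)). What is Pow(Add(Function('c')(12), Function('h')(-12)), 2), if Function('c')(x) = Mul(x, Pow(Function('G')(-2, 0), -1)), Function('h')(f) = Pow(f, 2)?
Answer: 21316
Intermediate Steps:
Function('c')(x) = Mul(Rational(1, 6), x) (Function('c')(x) = Mul(x, Pow(Add(4, Mul(-1, -2)), -1)) = Mul(x, Pow(Add(4, 2), -1)) = Mul(x, Pow(6, -1)) = Mul(x, Rational(1, 6)) = Mul(Rational(1, 6), x))
Pow(Add(Function('c')(12), Function('h')(-12)), 2) = Pow(Add(Mul(Rational(1, 6), 12), Pow(-12, 2)), 2) = Pow(Add(2, 144), 2) = Pow(146, 2) = 21316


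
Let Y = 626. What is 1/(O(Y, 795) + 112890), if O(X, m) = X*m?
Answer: 1/610560 ≈ 1.6378e-6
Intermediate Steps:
1/(O(Y, 795) + 112890) = 1/(626*795 + 112890) = 1/(497670 + 112890) = 1/610560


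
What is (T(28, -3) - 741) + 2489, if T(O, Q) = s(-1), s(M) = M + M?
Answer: 1746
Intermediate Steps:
s(M) = 2*M
T(O, Q) = -2 (T(O, Q) = 2*(-1) = -2)
(T(28, -3) - 741) + 2489 = (-2 - 741) + 2489 = -743 + 2489 = 1746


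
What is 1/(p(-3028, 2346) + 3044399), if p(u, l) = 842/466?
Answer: 233/709345388 ≈ 3.2847e-7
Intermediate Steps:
p(u, l) = 421/233 (p(u, l) = 842*(1/466) = 421/233)
1/(p(-3028, 2346) + 3044399) = 1/(421/233 + 3044399) = 1/(709345388/233) = 233/709345388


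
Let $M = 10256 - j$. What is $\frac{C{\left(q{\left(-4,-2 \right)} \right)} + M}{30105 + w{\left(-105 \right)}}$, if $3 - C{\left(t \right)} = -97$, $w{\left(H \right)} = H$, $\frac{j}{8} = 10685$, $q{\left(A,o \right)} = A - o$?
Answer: $- \frac{18781}{7500} \approx -2.5041$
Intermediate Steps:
$j = 85480$ ($j = 8 \cdot 10685 = 85480$)
$C{\left(t \right)} = 100$ ($C{\left(t \right)} = 3 - -97 = 3 + 97 = 100$)
$M = -75224$ ($M = 10256 - 85480 = -75224$)
$\frac{C{\left(q{\left(-4,-2 \right)} \right)} + M}{30105 + w{\left(-105 \right)}} = \frac{100 - 75224}{30105 - 105} = - \frac{75124}{30000} = \left(-75124\right) \frac{1}{30000} = - \frac{18781}{7500}$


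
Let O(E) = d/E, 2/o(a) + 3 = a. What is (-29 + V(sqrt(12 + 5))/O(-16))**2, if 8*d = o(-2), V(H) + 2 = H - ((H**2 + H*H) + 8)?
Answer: 200804681 - 9029760*sqrt(17) ≈ 1.6357e+8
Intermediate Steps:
o(a) = 2/(-3 + a)
V(H) = -10 + H - 2*H**2 (V(H) = -2 + (H - ((H**2 + H*H) + 8)) = -2 + (H - ((H**2 + H**2) + 8)) = -2 + (H - (2*H**2 + 8)) = -2 + (H - (8 + 2*H**2)) = -2 + (H + (-8 - 2*H**2)) = -2 + (-8 + H - 2*H**2) = -10 + H - 2*H**2)
d = -1/20 (d = (2/(-3 - 2))/8 = (2/(-5))/8 = (2*(-1/5))/8 = (1/8)*(-2/5) = -1/20 ≈ -0.050000)
O(E) = -1/(20*E)
(-29 + V(sqrt(12 + 5))/O(-16))**2 = (-29 + (-10 + sqrt(12 + 5) - 2*(sqrt(12 + 5))**2)/((-1/20/(-16))))**2 = (-29 + (-10 + sqrt(17) - 2*(sqrt(17))**2)/((-1/20*(-1/16))))**2 = (-29 + (-10 + sqrt(17) - 2*17)/(1/320))**2 = (-29 + (-10 + sqrt(17) - 34)*320)**2 = (-29 + (-44 + sqrt(17))*320)**2 = (-29 + (-14080 + 320*sqrt(17)))**2 = (-14109 + 320*sqrt(17))**2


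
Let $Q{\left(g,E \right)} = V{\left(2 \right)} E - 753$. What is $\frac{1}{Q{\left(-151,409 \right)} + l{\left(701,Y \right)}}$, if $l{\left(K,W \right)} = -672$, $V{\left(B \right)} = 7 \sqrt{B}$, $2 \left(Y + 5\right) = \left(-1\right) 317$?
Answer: $\frac{1425}{14362913} + \frac{2863 \sqrt{2}}{14362913} \approx 0.00038111$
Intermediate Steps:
$Y = - \frac{327}{2}$ ($Y = -5 + \frac{\left(-1\right) 317}{2} = -5 + \frac{1}{2} \left(-317\right) = -5 - \frac{317}{2} = - \frac{327}{2} \approx -163.5$)
$Q{\left(g,E \right)} = -753 + 7 E \sqrt{2}$ ($Q{\left(g,E \right)} = 7 \sqrt{2} E - 753 = 7 E \sqrt{2} - 753 = -753 + 7 E \sqrt{2}$)
$\frac{1}{Q{\left(-151,409 \right)} + l{\left(701,Y \right)}} = \frac{1}{\left(-753 + 7 \cdot 409 \sqrt{2}\right) - 672} = \frac{1}{\left(-753 + 2863 \sqrt{2}\right) - 672} = \frac{1}{-1425 + 2863 \sqrt{2}}$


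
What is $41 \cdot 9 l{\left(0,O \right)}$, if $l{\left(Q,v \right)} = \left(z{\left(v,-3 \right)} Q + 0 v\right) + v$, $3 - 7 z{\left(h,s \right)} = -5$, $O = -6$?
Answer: $-2214$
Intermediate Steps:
$z{\left(h,s \right)} = \frac{8}{7}$ ($z{\left(h,s \right)} = \frac{3}{7} - - \frac{5}{7} = \frac{3}{7} + \frac{5}{7} = \frac{8}{7}$)
$l{\left(Q,v \right)} = v + \frac{8 Q}{7}$ ($l{\left(Q,v \right)} = \left(\frac{8 Q}{7} + 0 v\right) + v = \left(\frac{8 Q}{7} + 0\right) + v = \frac{8 Q}{7} + v = v + \frac{8 Q}{7}$)
$41 \cdot 9 l{\left(0,O \right)} = 41 \cdot 9 \left(-6 + \frac{8}{7} \cdot 0\right) = 369 \left(-6 + 0\right) = 369 \left(-6\right) = -2214$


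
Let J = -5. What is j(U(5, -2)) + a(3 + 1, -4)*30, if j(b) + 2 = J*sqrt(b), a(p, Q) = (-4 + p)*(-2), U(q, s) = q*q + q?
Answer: -2 - 5*sqrt(30) ≈ -29.386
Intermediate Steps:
U(q, s) = q + q**2 (U(q, s) = q**2 + q = q + q**2)
a(p, Q) = 8 - 2*p
j(b) = -2 - 5*sqrt(b)
j(U(5, -2)) + a(3 + 1, -4)*30 = (-2 - 5*sqrt(5)*sqrt(1 + 5)) + (8 - 2*(3 + 1))*30 = (-2 - 5*sqrt(30)) + (8 - 2*4)*30 = (-2 - 5*sqrt(30)) + (8 - 8)*30 = (-2 - 5*sqrt(30)) + 0*30 = (-2 - 5*sqrt(30)) + 0 = -2 - 5*sqrt(30)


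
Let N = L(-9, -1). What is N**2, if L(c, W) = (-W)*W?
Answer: 1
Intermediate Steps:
L(c, W) = -W**2
N = -1 (N = -1*(-1)**2 = -1*1 = -1)
N**2 = (-1)**2 = 1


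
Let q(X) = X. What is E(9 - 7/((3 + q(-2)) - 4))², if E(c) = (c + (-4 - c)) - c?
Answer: 2116/9 ≈ 235.11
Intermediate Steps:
E(c) = -4 - c
E(9 - 7/((3 + q(-2)) - 4))² = (-4 - (9 - 7/((3 - 2) - 4)))² = (-4 - (9 - 7/(1 - 4)))² = (-4 - (9 - 7/(-3)))² = (-4 - (9 - 7*(-1)/3))² = (-4 - (9 - 1*(-7/3)))² = (-4 - (9 + 7/3))² = (-4 - 1*34/3)² = (-4 - 34/3)² = (-46/3)² = 2116/9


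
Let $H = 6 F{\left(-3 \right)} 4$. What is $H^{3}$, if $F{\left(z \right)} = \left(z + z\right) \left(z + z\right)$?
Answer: $644972544$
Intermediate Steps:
$F{\left(z \right)} = 4 z^{2}$ ($F{\left(z \right)} = 2 z 2 z = 4 z^{2}$)
$H = 864$ ($H = 6 \cdot 4 \left(-3\right)^{2} \cdot 4 = 6 \cdot 4 \cdot 9 \cdot 4 = 6 \cdot 36 \cdot 4 = 216 \cdot 4 = 864$)
$H^{3} = 864^{3} = 644972544$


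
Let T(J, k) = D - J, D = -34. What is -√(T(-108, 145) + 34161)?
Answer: -√34235 ≈ -185.03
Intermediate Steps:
T(J, k) = -34 - J
-√(T(-108, 145) + 34161) = -√((-34 - 1*(-108)) + 34161) = -√((-34 + 108) + 34161) = -√(74 + 34161) = -√34235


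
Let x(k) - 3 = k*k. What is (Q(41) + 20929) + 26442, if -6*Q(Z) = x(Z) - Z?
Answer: 282583/6 ≈ 47097.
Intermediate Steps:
x(k) = 3 + k² (x(k) = 3 + k*k = 3 + k²)
Q(Z) = -½ - Z²/6 + Z/6 (Q(Z) = -((3 + Z²) - Z)/6 = -(3 + Z² - Z)/6 = -½ - Z²/6 + Z/6)
(Q(41) + 20929) + 26442 = ((-½ - ⅙*41² + (⅙)*41) + 20929) + 26442 = ((-½ - ⅙*1681 + 41/6) + 20929) + 26442 = ((-½ - 1681/6 + 41/6) + 20929) + 26442 = (-1643/6 + 20929) + 26442 = 123931/6 + 26442 = 282583/6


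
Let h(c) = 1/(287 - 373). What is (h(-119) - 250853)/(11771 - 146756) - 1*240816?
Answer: -2795541534001/11608710 ≈ -2.4081e+5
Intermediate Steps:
h(c) = -1/86 (h(c) = 1/(-86) = -1/86)
(h(-119) - 250853)/(11771 - 146756) - 1*240816 = (-1/86 - 250853)/(11771 - 146756) - 1*240816 = -21573359/86/(-134985) - 240816 = -21573359/86*(-1/134985) - 240816 = 21573359/11608710 - 240816 = -2795541534001/11608710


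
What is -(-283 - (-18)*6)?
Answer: 175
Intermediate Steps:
-(-283 - (-18)*6) = -(-283 - 1*(-108)) = -(-283 + 108) = -1*(-175) = 175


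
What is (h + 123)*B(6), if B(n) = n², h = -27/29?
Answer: 127440/29 ≈ 4394.5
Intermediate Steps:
h = -27/29 (h = -27*1/29 = -27/29 ≈ -0.93103)
(h + 123)*B(6) = (-27/29 + 123)*6² = (3540/29)*36 = 127440/29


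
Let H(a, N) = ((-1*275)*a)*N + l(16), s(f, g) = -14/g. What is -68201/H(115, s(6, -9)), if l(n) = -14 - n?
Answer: 613809/443020 ≈ 1.3855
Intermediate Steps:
H(a, N) = -30 - 275*N*a (H(a, N) = ((-1*275)*a)*N + (-14 - 1*16) = (-275*a)*N + (-14 - 16) = -275*N*a - 30 = -30 - 275*N*a)
-68201/H(115, s(6, -9)) = -68201/(-30 - 275*(-14/(-9))*115) = -68201/(-30 - 275*(-14*(-⅑))*115) = -68201/(-30 - 275*14/9*115) = -68201/(-30 - 442750/9) = -68201/(-443020/9) = -68201*(-9/443020) = 613809/443020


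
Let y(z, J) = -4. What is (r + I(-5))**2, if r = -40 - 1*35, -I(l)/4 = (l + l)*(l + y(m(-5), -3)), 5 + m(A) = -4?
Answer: 189225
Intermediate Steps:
m(A) = -9 (m(A) = -5 - 4 = -9)
I(l) = -8*l*(-4 + l) (I(l) = -4*(l + l)*(l - 4) = -4*2*l*(-4 + l) = -8*l*(-4 + l))
r = -75 (r = -40 - 35 = -75)
(r + I(-5))**2 = (-75 + 8*(-5)*(4 - 1*(-5)))**2 = (-75 + 8*(-5)*(4 + 5))**2 = (-75 + 8*(-5)*9)**2 = (-75 - 360)**2 = (-435)**2 = 189225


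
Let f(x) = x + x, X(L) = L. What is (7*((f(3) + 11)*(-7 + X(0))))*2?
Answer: -1666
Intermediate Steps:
f(x) = 2*x
(7*((f(3) + 11)*(-7 + X(0))))*2 = (7*((2*3 + 11)*(-7 + 0)))*2 = (7*((6 + 11)*(-7)))*2 = (7*(17*(-7)))*2 = (7*(-119))*2 = -833*2 = -1666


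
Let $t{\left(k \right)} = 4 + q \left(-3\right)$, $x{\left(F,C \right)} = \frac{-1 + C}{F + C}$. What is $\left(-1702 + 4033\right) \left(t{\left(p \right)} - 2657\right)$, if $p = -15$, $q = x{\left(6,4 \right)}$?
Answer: $- \frac{61862409}{10} \approx -6.1862 \cdot 10^{6}$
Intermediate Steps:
$x{\left(F,C \right)} = \frac{-1 + C}{C + F}$
$q = \frac{3}{10}$ ($q = \frac{-1 + 4}{4 + 6} = \frac{1}{10} \cdot 3 = \frac{3}{10} \approx 0.3$)
$t{\left(k \right)} = \frac{31}{10}$ ($t{\left(k \right)} = 4 + \frac{3}{10} \left(-3\right) = 4 - \frac{9}{10} = \frac{31}{10}$)
$\left(-1702 + 4033\right) \left(t{\left(p \right)} - 2657\right) = \left(-1702 + 4033\right) \left(\frac{31}{10} - 2657\right) = 2331 \left(- \frac{26539}{10}\right) = - \frac{61862409}{10}$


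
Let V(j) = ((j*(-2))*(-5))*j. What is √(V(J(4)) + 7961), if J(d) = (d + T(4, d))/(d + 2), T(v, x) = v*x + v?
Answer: √8121 ≈ 90.117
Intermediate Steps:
T(v, x) = v + v*x
J(d) = (4 + 5*d)/(2 + d) (J(d) = (d + 4*(1 + d))/(d + 2) = (d + (4 + 4*d))/(2 + d) = (4 + 5*d)/(2 + d))
V(j) = 10*j² (V(j) = (-2*j*(-5))*j = (10*j)*j = 10*j²)
√(V(J(4)) + 7961) = √(10*((4 + 5*4)/(2 + 4))² + 7961) = √(10*((4 + 20)/6)² + 7961) = √(10*((⅙)*24)² + 7961) = √(10*4² + 7961) = √(10*16 + 7961) = √(160 + 7961) = √8121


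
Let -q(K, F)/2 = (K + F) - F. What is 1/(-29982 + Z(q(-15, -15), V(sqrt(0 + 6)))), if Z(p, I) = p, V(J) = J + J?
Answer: -1/29952 ≈ -3.3387e-5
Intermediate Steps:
V(J) = 2*J
q(K, F) = -2*K (q(K, F) = -2*((K + F) - F) = -2*((F + K) - F) = -2*K)
1/(-29982 + Z(q(-15, -15), V(sqrt(0 + 6)))) = 1/(-29982 - 2*(-15)) = 1/(-29982 + 30) = 1/(-29952) = -1/29952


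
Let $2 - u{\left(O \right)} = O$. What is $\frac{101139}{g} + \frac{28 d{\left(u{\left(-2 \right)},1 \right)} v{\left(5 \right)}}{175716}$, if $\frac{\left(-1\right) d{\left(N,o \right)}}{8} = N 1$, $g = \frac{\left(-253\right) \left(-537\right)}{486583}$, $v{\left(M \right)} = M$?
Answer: $\frac{720618850894351}{1989412623} \approx 3.6223 \cdot 10^{5}$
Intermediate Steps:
$u{\left(O \right)} = 2 - O$
$g = \frac{135861}{486583}$ ($g = 135861 \cdot \frac{1}{486583} = \frac{135861}{486583} \approx 0.27921$)
$d{\left(N,o \right)} = - 8 N$ ($d{\left(N,o \right)} = - 8 N 1 = - 8 N$)
$\frac{101139}{g} + \frac{28 d{\left(u{\left(-2 \right)},1 \right)} v{\left(5 \right)}}{175716} = \frac{101139}{\frac{135861}{486583}} + \frac{28 \left(- 8 \left(2 - -2\right)\right) 5}{175716} = 101139 \cdot \frac{486583}{135861} + 28 \left(- 8 \left(2 + 2\right)\right) 5 \cdot \frac{1}{175716} = \frac{16404172679}{45287} + 28 \left(\left(-8\right) 4\right) 5 \cdot \frac{1}{175716} = \frac{16404172679}{45287} + 28 \left(-32\right) 5 \cdot \frac{1}{175716} = \frac{16404172679}{45287} + \left(-896\right) 5 \cdot \frac{1}{175716} = \frac{16404172679}{45287} - \frac{1120}{43929} = \frac{720618850894351}{1989412623}$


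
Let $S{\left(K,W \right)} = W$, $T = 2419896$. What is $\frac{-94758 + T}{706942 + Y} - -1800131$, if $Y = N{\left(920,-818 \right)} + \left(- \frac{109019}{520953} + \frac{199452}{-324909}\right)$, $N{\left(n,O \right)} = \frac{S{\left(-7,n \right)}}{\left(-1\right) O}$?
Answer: $\frac{2332335314487716273059}{1295645179768571} \approx 1.8001 \cdot 10^{6}$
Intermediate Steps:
$N{\left(n,O \right)} = - \frac{n}{O}$ ($N{\left(n,O \right)} = \frac{n}{\left(-1\right) O} = n \left(- \frac{1}{O}\right) = - \frac{n}{O}$)
$Y = \frac{773191861051}{2564010673159}$ ($Y = \left(-1\right) 920 \frac{1}{-818} + \left(- \frac{109019}{520953} + \frac{199452}{-324909}\right) = \left(-1\right) 920 \left(- \frac{1}{818}\right) + \left(\left(-109019\right) \frac{1}{520953} + 199452 \left(- \frac{1}{324909}\right)\right) = \frac{460}{409} - \frac{5160236001}{6268974751} = \frac{773191861051}{2564010673159} \approx 0.30156$)
$\frac{-94758 + T}{706942 + Y} - -1800131 = \frac{-94758 + 2419896}{706942 + \frac{773191861051}{2564010673159}} - -1800131 = \frac{2325138}{\frac{1812607606496230829}{2564010673159}} + 1800131 = 2325138 \cdot \frac{2564010673159}{1812607606496230829} + 1800131 = \frac{4261385738790258}{1295645179768571} + 1800131 = \frac{2332335314487716273059}{1295645179768571}$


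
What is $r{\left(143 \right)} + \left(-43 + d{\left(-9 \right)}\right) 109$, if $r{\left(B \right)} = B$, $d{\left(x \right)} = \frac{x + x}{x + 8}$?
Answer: $-2582$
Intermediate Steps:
$d{\left(x \right)} = \frac{2 x}{8 + x}$
$r{\left(143 \right)} + \left(-43 + d{\left(-9 \right)}\right) 109 = 143 + \left(-43 + 2 \left(-9\right) \frac{1}{8 - 9}\right) 109 = 143 + \left(-43 + 2 \left(-9\right) \frac{1}{-1}\right) 109 = 143 + \left(-43 + 2 \left(-9\right) \left(-1\right)\right) 109 = 143 + \left(-43 + 18\right) 109 = 143 - 2725 = -2582$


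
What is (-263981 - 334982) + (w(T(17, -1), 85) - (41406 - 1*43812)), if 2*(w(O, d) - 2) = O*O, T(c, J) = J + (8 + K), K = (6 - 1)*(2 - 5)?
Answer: -596523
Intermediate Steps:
K = -15 (K = 5*(-3) = -15)
T(c, J) = -7 + J (T(c, J) = J + (8 - 15) = J - 7 = -7 + J)
w(O, d) = 2 + O²/2 (w(O, d) = 2 + (O*O)/2 = 2 + O²/2)
(-263981 - 334982) + (w(T(17, -1), 85) - (41406 - 1*43812)) = (-263981 - 334982) + ((2 + (-7 - 1)²/2) - (41406 - 1*43812)) = -598963 + ((2 + (½)*(-8)²) - (41406 - 43812)) = -598963 + ((2 + (½)*64) - 1*(-2406)) = -598963 + ((2 + 32) + 2406) = -598963 + (34 + 2406) = -598963 + 2440 = -596523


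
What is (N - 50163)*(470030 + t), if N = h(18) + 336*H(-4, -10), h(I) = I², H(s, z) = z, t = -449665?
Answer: -1083397635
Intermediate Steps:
N = -3036 (N = 18² + 336*(-10) = 324 - 3360 = -3036)
(N - 50163)*(470030 + t) = (-3036 - 50163)*(470030 - 449665) = -53199*20365 = -1083397635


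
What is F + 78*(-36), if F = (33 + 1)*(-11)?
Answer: -3182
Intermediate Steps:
F = -374 (F = 34*(-11) = -374)
F + 78*(-36) = -374 + 78*(-36) = -374 - 2808 = -3182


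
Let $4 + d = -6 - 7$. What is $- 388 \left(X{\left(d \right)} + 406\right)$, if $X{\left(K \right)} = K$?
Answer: $-150932$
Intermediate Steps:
$d = -17$ ($d = -4 - 13 = -17$)
$- 388 \left(X{\left(d \right)} + 406\right) = - 388 \left(-17 + 406\right) = \left(-388\right) 389 = -150932$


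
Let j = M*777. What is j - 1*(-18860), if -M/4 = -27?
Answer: 102776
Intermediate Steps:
M = 108 (M = -4*(-27) = 108)
j = 83916 (j = 108*777 = 83916)
j - 1*(-18860) = 83916 - 1*(-18860) = 83916 + 18860 = 102776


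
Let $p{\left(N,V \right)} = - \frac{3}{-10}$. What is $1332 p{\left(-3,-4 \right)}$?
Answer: $\frac{1998}{5} \approx 399.6$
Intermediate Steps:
$p{\left(N,V \right)} = \frac{3}{10}$ ($p{\left(N,V \right)} = \left(-3\right) \left(- \frac{1}{10}\right) = \frac{3}{10}$)
$1332 p{\left(-3,-4 \right)} = 1332 \cdot \frac{3}{10} = \frac{1998}{5}$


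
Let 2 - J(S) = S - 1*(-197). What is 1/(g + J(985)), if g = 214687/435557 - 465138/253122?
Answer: -18374843159/21707023612462 ≈ -0.00084649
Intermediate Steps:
J(S) = -195 - S (J(S) = 2 - (S - 1*(-197)) = 2 - (S + 197) = 2 - (197 + S) = 2 + (-197 - S) = -195 - S)
g = -24708684842/18374843159 (g = 214687*(1/435557) - 465138*1/253122 = 214687/435557 - 77523/42187 = -24708684842/18374843159 ≈ -1.3447)
1/(g + J(985)) = 1/(-24708684842/18374843159 + (-195 - 1*985)) = 1/(-24708684842/18374843159 + (-195 - 985)) = 1/(-24708684842/18374843159 - 1180) = 1/(-21707023612462/18374843159) = -18374843159/21707023612462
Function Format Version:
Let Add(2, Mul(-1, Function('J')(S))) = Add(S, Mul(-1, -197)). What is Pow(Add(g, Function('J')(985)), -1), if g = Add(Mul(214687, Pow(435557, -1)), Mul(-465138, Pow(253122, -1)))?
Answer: Rational(-18374843159, 21707023612462) ≈ -0.00084649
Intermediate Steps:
Function('J')(S) = Add(-195, Mul(-1, S)) (Function('J')(S) = Add(2, Mul(-1, Add(S, Mul(-1, -197)))) = Add(2, Mul(-1, Add(S, 197))) = Add(2, Mul(-1, Add(197, S))) = Add(2, Add(-197, Mul(-1, S))) = Add(-195, Mul(-1, S)))
g = Rational(-24708684842, 18374843159) (g = Add(Mul(214687, Rational(1, 435557)), Mul(-465138, Rational(1, 253122))) = Add(Rational(214687, 435557), Rational(-77523, 42187)) = Rational(-24708684842, 18374843159) ≈ -1.3447)
Pow(Add(g, Function('J')(985)), -1) = Pow(Add(Rational(-24708684842, 18374843159), Add(-195, Mul(-1, 985))), -1) = Pow(Add(Rational(-24708684842, 18374843159), Add(-195, -985)), -1) = Pow(Add(Rational(-24708684842, 18374843159), -1180), -1) = Pow(Rational(-21707023612462, 18374843159), -1) = Rational(-18374843159, 21707023612462)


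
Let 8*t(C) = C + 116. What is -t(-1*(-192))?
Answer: -77/2 ≈ -38.500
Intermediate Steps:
t(C) = 29/2 + C/8 (t(C) = (C + 116)/8 = (116 + C)/8 = 29/2 + C/8)
-t(-1*(-192)) = -(29/2 + (-1*(-192))/8) = -(29/2 + (1/8)*192) = -(29/2 + 24) = -1*77/2 = -77/2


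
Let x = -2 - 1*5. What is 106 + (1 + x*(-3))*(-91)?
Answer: -1896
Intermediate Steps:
x = -7 (x = -2 - 5 = -7)
106 + (1 + x*(-3))*(-91) = 106 + (1 - 7*(-3))*(-91) = 106 + (1 + 21)*(-91) = 106 + 22*(-91) = 106 - 2002 = -1896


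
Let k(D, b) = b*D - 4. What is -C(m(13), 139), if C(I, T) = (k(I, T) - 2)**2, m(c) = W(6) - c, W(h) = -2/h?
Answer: -31114084/9 ≈ -3.4571e+6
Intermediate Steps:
k(D, b) = -4 + D*b (k(D, b) = D*b - 4 = -4 + D*b)
m(c) = -1/3 - c (m(c) = -2/6 - c = -2*1/6 - c = -1/3 - c)
C(I, T) = (-6 + I*T)**2 (C(I, T) = ((-4 + I*T) - 2)**2 = (-6 + I*T)**2)
-C(m(13), 139) = -(-6 + (-1/3 - 1*13)*139)**2 = -(-6 + (-1/3 - 13)*139)**2 = -(-6 - 40/3*139)**2 = -(-6 - 5560/3)**2 = -(-5578/3)**2 = -1*31114084/9 = -31114084/9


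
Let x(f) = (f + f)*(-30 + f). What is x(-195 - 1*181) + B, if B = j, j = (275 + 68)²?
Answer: 422961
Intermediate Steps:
j = 117649 (j = 343² = 117649)
B = 117649
x(f) = 2*f*(-30 + f) (x(f) = (2*f)*(-30 + f) = 2*f*(-30 + f))
x(-195 - 1*181) + B = 2*(-195 - 1*181)*(-30 + (-195 - 1*181)) + 117649 = 2*(-195 - 181)*(-30 + (-195 - 181)) + 117649 = 2*(-376)*(-30 - 376) + 117649 = 2*(-376)*(-406) + 117649 = 305312 + 117649 = 422961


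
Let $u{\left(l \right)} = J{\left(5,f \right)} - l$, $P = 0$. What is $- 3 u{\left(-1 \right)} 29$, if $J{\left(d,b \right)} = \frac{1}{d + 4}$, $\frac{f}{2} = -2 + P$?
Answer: $- \frac{290}{3} \approx -96.667$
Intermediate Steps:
$f = -4$ ($f = 2 \left(-2 + 0\right) = 2 \left(-2\right) = -4$)
$J{\left(d,b \right)} = \frac{1}{4 + d}$
$u{\left(l \right)} = \frac{1}{9} - l$ ($u{\left(l \right)} = \frac{1}{4 + 5} - l = \frac{1}{9} - l$)
$- 3 u{\left(-1 \right)} 29 = - 3 \left(\frac{1}{9} - -1\right) 29 = - 3 \left(\frac{1}{9} + 1\right) 29 = \left(-3\right) \frac{10}{9} \cdot 29 = \left(- \frac{10}{3}\right) 29 = - \frac{290}{3}$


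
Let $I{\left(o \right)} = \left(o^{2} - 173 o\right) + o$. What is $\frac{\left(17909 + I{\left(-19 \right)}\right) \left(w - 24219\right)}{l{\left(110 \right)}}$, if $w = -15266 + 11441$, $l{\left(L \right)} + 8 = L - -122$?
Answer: $- \frac{75501459}{28} \approx -2.6965 \cdot 10^{6}$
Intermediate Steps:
$l{\left(L \right)} = 114 + L$ ($l{\left(L \right)} = -8 + \left(L - -122\right) = -8 + \left(L + 122\right) = -8 + \left(122 + L\right) = 114 + L$)
$w = -3825$
$I{\left(o \right)} = o^{2} - 172 o$
$\frac{\left(17909 + I{\left(-19 \right)}\right) \left(w - 24219\right)}{l{\left(110 \right)}} = \frac{\left(17909 - 19 \left(-172 - 19\right)\right) \left(-3825 - 24219\right)}{114 + 110} = \frac{\left(17909 - -3629\right) \left(-28044\right)}{224} = \left(17909 + 3629\right) \left(-28044\right) \frac{1}{224} = 21538 \left(-28044\right) \frac{1}{224} = \left(-604011672\right) \frac{1}{224} = - \frac{75501459}{28}$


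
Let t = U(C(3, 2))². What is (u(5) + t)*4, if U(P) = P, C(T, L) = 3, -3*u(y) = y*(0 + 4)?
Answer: 28/3 ≈ 9.3333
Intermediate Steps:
u(y) = -4*y/3 (u(y) = -y*(0 + 4)/3 = -y*4/3 = -4*y/3)
t = 9 (t = 3² = 9)
(u(5) + t)*4 = (-4/3*5 + 9)*4 = (-20/3 + 9)*4 = (7/3)*4 = 28/3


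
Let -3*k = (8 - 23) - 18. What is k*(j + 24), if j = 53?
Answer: 847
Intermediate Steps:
k = 11 (k = -((8 - 23) - 18)/3 = -(-15 - 18)/3 = -1/3*(-33) = 11)
k*(j + 24) = 11*(53 + 24) = 11*77 = 847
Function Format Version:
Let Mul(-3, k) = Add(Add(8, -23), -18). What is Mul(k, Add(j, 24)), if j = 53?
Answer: 847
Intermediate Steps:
k = 11 (k = Mul(Rational(-1, 3), Add(Add(8, -23), -18)) = Mul(Rational(-1, 3), Add(-15, -18)) = Mul(Rational(-1, 3), -33) = 11)
Mul(k, Add(j, 24)) = Mul(11, Add(53, 24)) = Mul(11, 77) = 847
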